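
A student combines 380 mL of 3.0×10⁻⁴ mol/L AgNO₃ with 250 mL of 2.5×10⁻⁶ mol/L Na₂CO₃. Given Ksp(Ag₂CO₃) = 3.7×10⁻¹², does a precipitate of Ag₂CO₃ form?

No

The combined volume is 630 mL.
[Ag⁺] = (3.0×10⁻⁴)(380)/630 = 1.8×10⁻⁴ mol/L
[CO₃²⁻] = (2.5×10⁻⁶)(250)/630 = 9.9×10⁻⁷ mol/L
Q = [Ag⁺]^2[CO₃²⁻] = 3.2×10⁻¹⁴
Q = 3.2×10⁻¹⁴ < Ksp = 3.7×10⁻¹², so the solution is unsaturated and no precipitate forms.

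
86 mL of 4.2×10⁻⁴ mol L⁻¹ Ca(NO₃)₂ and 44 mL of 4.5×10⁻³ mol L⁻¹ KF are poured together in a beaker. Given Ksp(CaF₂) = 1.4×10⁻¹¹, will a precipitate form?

The combined volume is 130 mL.
[Ca²⁺] = (4.2×10⁻⁴)(86)/130 = 2.8×10⁻⁴ mol L⁻¹
[F⁻] = (4.5×10⁻³)(44)/130 = 1.5×10⁻³ mol L⁻¹
Q = [Ca²⁺][F⁻]^2 = 6.4×10⁻¹⁰
Because Q > Ksp (6.4×10⁻¹⁰ vs 1.4×10⁻¹¹), a precipitate of CaF₂ forms.

Yes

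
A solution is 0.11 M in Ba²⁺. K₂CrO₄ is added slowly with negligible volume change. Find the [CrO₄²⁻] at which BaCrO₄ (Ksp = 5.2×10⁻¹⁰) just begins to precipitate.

4.7×10⁻⁹ M

Precipitation of each salt begins when its ion product equals Ksp.
BaCrO₄(s) ⇌ Ba²⁺(aq) + CrO₄²⁻(aq)
Ksp = [Ba²⁺][CrO₄²⁻] = [CrO₄²⁻](0.11)
[CrO₄²⁻] = 5.2×10⁻¹⁰ / (0.11) = 4.7×10⁻⁹
[CrO₄²⁻] = 4.7×10⁻⁹ M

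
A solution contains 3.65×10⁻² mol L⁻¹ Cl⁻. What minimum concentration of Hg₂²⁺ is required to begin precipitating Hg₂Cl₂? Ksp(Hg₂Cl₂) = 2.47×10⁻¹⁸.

1.85×10⁻¹⁵ M

Each salt precipitates once Q = Ksp for that salt.
Hg₂Cl₂(s) ⇌ Hg₂²⁺(aq) + 2 Cl⁻(aq)
Ksp = [Hg₂²⁺][Cl⁻]^2 = [Hg₂²⁺](3.65×10⁻²)^2
[Hg₂²⁺] = 2.47×10⁻¹⁸ / (3.65×10⁻²)^2 = 1.85×10⁻¹⁵
[Hg₂²⁺] = 1.85×10⁻¹⁵ mol L⁻¹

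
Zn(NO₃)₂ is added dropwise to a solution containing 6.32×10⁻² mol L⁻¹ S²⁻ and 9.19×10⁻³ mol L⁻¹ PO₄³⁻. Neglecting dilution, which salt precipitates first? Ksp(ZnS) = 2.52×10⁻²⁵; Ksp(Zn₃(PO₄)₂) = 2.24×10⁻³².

The threshold for precipitation is Q = Ksp.
For ZnS: [Zn²⁺] = (Ksp/[S²⁻]) = 3.99×10⁻²⁴ mol L⁻¹
For Zn₃(PO₄)₂: [Zn²⁺] = (Ksp/[PO₄³⁻]^2)^(1/3) = 6.42×10⁻¹⁰ mol L⁻¹
ZnS requires the lower [Zn²⁺], so it precipitates first.

ZnS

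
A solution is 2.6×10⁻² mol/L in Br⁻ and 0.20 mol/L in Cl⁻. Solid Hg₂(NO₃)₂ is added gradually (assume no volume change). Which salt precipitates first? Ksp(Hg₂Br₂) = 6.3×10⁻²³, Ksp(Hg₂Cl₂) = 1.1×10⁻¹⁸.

A salt starts to precipitate once the ion product Q reaches its Ksp.
For Hg₂Br₂: [Hg₂²⁺] = (Ksp/[Br⁻]^2) = 9.3×10⁻²⁰ mol/L
For Hg₂Cl₂: [Hg₂²⁺] = (Ksp/[Cl⁻]^2) = 2.8×10⁻¹⁷ mol/L
Hg₂Br₂ requires the lower [Hg₂²⁺], so it precipitates first.

Hg₂Br₂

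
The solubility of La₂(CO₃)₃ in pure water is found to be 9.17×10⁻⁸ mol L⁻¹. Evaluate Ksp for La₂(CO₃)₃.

Ksp = 7.00×10⁻³⁴

La₂(CO₃)₃(s) ⇌ 2 La³⁺(aq) + 3 CO₃²⁻(aq)
If s mol/L of La₂(CO₃)₃ dissolves, [La³⁺] = 2s and [CO₃²⁻] = 3s.
Ksp = [La³⁺]^2[CO₃²⁻]^3 = (2s)^2 · (3s)^3 = 108s^5
Ksp = 108 × (9.17×10⁻⁸)^5 = 7.00×10⁻³⁴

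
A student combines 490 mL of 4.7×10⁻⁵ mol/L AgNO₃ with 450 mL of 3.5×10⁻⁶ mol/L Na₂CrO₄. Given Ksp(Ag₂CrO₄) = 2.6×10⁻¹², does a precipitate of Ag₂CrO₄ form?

No

The combined volume is 940 mL.
[Ag⁺] = (4.7×10⁻⁵)(490)/940 = 2.5×10⁻⁵ mol/L
[CrO₄²⁻] = (3.5×10⁻⁶)(450)/940 = 1.7×10⁻⁶ mol/L
Q = [Ag⁺]^2[CrO₄²⁻] = 1.0×10⁻¹⁵
Q = 1.0×10⁻¹⁵ < Ksp = 2.6×10⁻¹², so the solution is unsaturated and no precipitate forms.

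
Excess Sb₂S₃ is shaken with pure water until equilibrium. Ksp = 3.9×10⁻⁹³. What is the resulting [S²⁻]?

Sb₂S₃(s) ⇌ 2 Sb³⁺(aq) + 3 S²⁻(aq)
With molar solubility s: [Sb³⁺] = 2s, [S²⁻] = 3s.
Ksp = [Sb³⁺]^2[S²⁻]^3 = (2s)^2 · (3s)^3 = 108s^5 = 3.9×10⁻⁹³
s = 1.3×10⁻¹⁹ M
[S²⁻] = 3s = 3.9×10⁻¹⁹ M

3.9×10⁻¹⁹ M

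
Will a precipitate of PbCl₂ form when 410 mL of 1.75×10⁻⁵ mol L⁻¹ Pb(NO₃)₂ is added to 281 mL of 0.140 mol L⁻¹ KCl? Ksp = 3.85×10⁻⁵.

The combined volume is 691 mL.
[Pb²⁺] = (1.75×10⁻⁵)(410)/691 = 1.04×10⁻⁵ mol L⁻¹
[Cl⁻] = (0.140)(281)/691 = 5.69×10⁻² mol L⁻¹
Q = [Pb²⁺][Cl⁻]^2 = 3.37×10⁻⁸
Q = 3.37×10⁻⁸ < Ksp = 3.85×10⁻⁵, so the solution is unsaturated and no precipitate forms.

No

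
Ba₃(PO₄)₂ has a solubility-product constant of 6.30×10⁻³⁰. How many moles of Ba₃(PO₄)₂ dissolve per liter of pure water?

5.66×10⁻⁷ M

Ba₃(PO₄)₂(s) ⇌ 3 Ba²⁺(aq) + 2 PO₄³⁻(aq)
With molar solubility s: [Ba²⁺] = 3s, [PO₄³⁻] = 2s.
Ksp = [Ba²⁺]^3[PO₄³⁻]^2 = (3s)^3 · (2s)^2 = 108s^5
108s^5 = 6.30×10⁻³⁰  ⇒  s^5 = 5.83×10⁻³²
s = (5.83×10⁻³²)^(1/5) = 5.66×10⁻⁷ mol L⁻¹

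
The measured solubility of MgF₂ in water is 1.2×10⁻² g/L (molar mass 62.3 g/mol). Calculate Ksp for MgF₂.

s = (1.2×10⁻² g L⁻¹)/(62.3 g mol⁻¹) = 1.926×10⁻⁴ M
MgF₂(s) ⇌ Mg²⁺(aq) + 2 F⁻(aq)
For each mole of MgF₂ that dissolves per liter, [Mg²⁺] = s and [F⁻] = 2s; let s denote this solubility.
Ksp = [Mg²⁺][F⁻]^2 = s · (2s)^2 = 4s^3
Ksp = 4 × (1.926×10⁻⁴)^3 = 2.9×10⁻¹¹

Ksp = 2.9×10⁻¹¹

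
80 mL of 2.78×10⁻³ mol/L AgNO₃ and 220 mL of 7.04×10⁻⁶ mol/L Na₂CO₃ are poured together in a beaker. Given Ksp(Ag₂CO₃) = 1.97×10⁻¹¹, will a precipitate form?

The combined volume is 300 mL.
[Ag⁺] = (2.78×10⁻³)(80)/300 = 7.41×10⁻⁴ mol/L
[CO₃²⁻] = (7.04×10⁻⁶)(220)/300 = 5.16×10⁻⁶ mol/L
Q = [Ag⁺]^2[CO₃²⁻] = 2.84×10⁻¹²
Since Q (2.84×10⁻¹²) is less than Ksp (1.97×10⁻¹¹), no Ag₂CO₃ precipitates.

No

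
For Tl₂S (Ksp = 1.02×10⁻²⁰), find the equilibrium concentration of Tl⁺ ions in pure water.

Tl₂S(s) ⇌ 2 Tl⁺(aq) + S²⁻(aq)
Call the molar solubility s, so that [Tl⁺] = 2s and [S²⁻] = s.
Ksp = [Tl⁺]^2[S²⁻] = (2s)^2 · s = 4s^3 = 1.02×10⁻²⁰
s = 1.37×10⁻⁷ M
[Tl⁺] = 2s = 2.73×10⁻⁷ M

2.73×10⁻⁷ M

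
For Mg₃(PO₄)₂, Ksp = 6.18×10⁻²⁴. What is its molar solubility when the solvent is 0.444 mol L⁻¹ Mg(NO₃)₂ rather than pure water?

Mg₃(PO₄)₂(s) ⇌ 3 Mg²⁺(aq) + 2 PO₄³⁻(aq)
The solution already contains Mg²⁺ at 0.444 mol L⁻¹. Let s be the molar solubility of Mg₃(PO₄)₂.
[Mg²⁺] ≈ 0.444 mol L⁻¹ (common ion dominates); [PO₄³⁻] = 2s.
Ksp = [Mg²⁺]^3[PO₄³⁻]^2 = (0.444)^3(2s)^2
(2s)^2 = 6.18×10⁻²⁴ / (0.444)^3 = 7.06×10⁻²³
s = 4.20×10⁻¹² mol L⁻¹

4.20×10⁻¹² M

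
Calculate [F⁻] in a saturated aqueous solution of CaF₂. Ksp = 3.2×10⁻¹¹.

4.0×10⁻⁴ M

CaF₂(s) ⇌ Ca²⁺(aq) + 2 F⁻(aq)
For each mole of CaF₂ that dissolves per liter, [Ca²⁺] = s and [F⁻] = 2s; let s denote this solubility.
Ksp = [Ca²⁺][F⁻]^2 = s · (2s)^2 = 4s^3 = 3.2×10⁻¹¹
s = 2.0×10⁻⁴ mol L⁻¹
[F⁻] = 2s = 4.0×10⁻⁴ mol L⁻¹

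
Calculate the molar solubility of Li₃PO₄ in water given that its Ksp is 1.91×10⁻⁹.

2.90×10⁻³ M

Li₃PO₄(s) ⇌ 3 Li⁺(aq) + PO₄³⁻(aq)
Call the molar solubility s, so that [Li⁺] = 3s and [PO₄³⁻] = s.
Ksp = [Li⁺]^3[PO₄³⁻] = (3s)^3 · s = 27s^4
27s^4 = 1.91×10⁻⁹  ⇒  s^4 = 7.07×10⁻¹¹
Taking the 4th root, s = 2.90×10⁻³ mol L⁻¹.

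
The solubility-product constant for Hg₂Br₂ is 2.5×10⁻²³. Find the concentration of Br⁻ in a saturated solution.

3.7×10⁻⁸ M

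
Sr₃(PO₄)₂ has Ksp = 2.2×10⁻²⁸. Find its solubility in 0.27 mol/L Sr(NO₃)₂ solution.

Sr₃(PO₄)₂(s) ⇌ 3 Sr²⁺(aq) + 2 PO₄³⁻(aq)
Let s be the solubility of Sr₃(PO₄)₂ here. The common ion gives [Sr²⁺] ≈ 0.27 mol/L, and [PO₄³⁻] = 2s.
Ksp = [Sr²⁺]^3[PO₄³⁻]^2 = (0.27)^3(2s)^2
(2s)^2 = 2.2×10⁻²⁸ / (0.27)^3 = 1.1×10⁻²⁶
s = 5.3×10⁻¹⁴ mol/L

5.3×10⁻¹⁴ M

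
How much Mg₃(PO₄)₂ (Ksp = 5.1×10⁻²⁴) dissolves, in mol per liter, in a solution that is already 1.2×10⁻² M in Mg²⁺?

Mg₃(PO₄)₂(s) ⇌ 3 Mg²⁺(aq) + 2 PO₄³⁻(aq)
With Mg²⁺ already at 1.2×10⁻² M and s small, take [Mg²⁺] ≈ 1.2×10⁻² M and [PO₄³⁻] = 2s.
Ksp = [Mg²⁺]^3[PO₄³⁻]^2 = (1.2×10⁻²)^3(2s)^2
(2s)^2 = 5.1×10⁻²⁴ / (1.2×10⁻²)^3 = 3.0×10⁻¹⁸
s = 8.6×10⁻¹⁰ M

8.6×10⁻¹⁰ M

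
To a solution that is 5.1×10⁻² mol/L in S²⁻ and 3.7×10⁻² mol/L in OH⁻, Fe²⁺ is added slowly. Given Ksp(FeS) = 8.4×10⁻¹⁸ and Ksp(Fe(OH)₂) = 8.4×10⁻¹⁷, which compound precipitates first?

FeS

Precipitation of each salt begins when its ion product equals Ksp.
For FeS: [Fe²⁺] = (Ksp/[S²⁻]) = 1.6×10⁻¹⁶ mol/L
For Fe(OH)₂: [Fe²⁺] = (Ksp/[OH⁻]^2) = 6.1×10⁻¹⁴ mol/L
FeS requires the lower [Fe²⁺], so it precipitates first.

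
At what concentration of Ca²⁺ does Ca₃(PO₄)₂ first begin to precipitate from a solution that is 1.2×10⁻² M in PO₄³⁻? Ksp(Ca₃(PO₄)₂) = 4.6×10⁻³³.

3.2×10⁻¹⁰ M

The threshold for precipitation is Q = Ksp.
Ca₃(PO₄)₂(s) ⇌ 3 Ca²⁺(aq) + 2 PO₄³⁻(aq)
Ksp = [Ca²⁺]^3[PO₄³⁻]^2 = [Ca²⁺]^3(1.2×10⁻²)^2
[Ca²⁺]^3 = 4.6×10⁻³³ / (1.2×10⁻²)^2 = 3.2×10⁻²⁹
[Ca²⁺] = 3.2×10⁻¹⁰ M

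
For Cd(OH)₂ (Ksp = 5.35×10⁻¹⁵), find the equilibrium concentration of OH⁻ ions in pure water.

Cd(OH)₂(s) ⇌ Cd²⁺(aq) + 2 OH⁻(aq)
Call the molar solubility s, so that [Cd²⁺] = s and [OH⁻] = 2s.
Ksp = [Cd²⁺][OH⁻]^2 = s · (2s)^2 = 4s^3 = 5.35×10⁻¹⁵
s = 1.10×10⁻⁵ M
[OH⁻] = 2s = 2.20×10⁻⁵ M

2.20×10⁻⁵ M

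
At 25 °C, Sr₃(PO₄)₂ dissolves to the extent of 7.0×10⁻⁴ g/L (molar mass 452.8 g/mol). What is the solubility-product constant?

Convert to molarity: s = 7.0×10⁻⁴ / 452.8 = 1.546×10⁻⁶ mol/L
Sr₃(PO₄)₂(s) ⇌ 3 Sr²⁺(aq) + 2 PO₄³⁻(aq)
For each mole of Sr₃(PO₄)₂ that dissolves per liter, [Sr²⁺] = 3s and [PO₄³⁻] = 2s; let s denote this solubility.
Ksp = [Sr²⁺]^3[PO₄³⁻]^2 = (3s)^3 · (2s)^2 = 108s^5
Ksp = 108 × (1.546×10⁻⁶)^5 = 9.5×10⁻²⁸

Ksp = 9.5×10⁻²⁸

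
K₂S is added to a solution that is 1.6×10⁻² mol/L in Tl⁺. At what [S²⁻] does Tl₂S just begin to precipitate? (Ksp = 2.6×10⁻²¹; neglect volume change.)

Each salt precipitates once Q = Ksp for that salt.
Tl₂S(s) ⇌ 2 Tl⁺(aq) + S²⁻(aq)
Ksp = [Tl⁺]^2[S²⁻] = [S²⁻](1.6×10⁻²)^2
[S²⁻] = 2.6×10⁻²¹ / (1.6×10⁻²)^2 = 1.0×10⁻¹⁷
[S²⁻] = 1.0×10⁻¹⁷ mol/L

1.0×10⁻¹⁷ M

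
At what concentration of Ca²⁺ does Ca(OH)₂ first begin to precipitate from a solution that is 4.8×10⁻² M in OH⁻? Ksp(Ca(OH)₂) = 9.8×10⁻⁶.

4.3×10⁻³ M

Precipitation begins when Q = Ksp.
Ca(OH)₂(s) ⇌ Ca²⁺(aq) + 2 OH⁻(aq)
Ksp = [Ca²⁺][OH⁻]^2 = [Ca²⁺](4.8×10⁻²)^2
[Ca²⁺] = 9.8×10⁻⁶ / (4.8×10⁻²)^2 = 4.3×10⁻³
[Ca²⁺] = 4.3×10⁻³ M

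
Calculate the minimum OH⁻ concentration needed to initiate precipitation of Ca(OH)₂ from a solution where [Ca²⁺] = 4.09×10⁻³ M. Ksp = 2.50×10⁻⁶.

2.47×10⁻² M

The threshold for precipitation is Q = Ksp.
Ca(OH)₂(s) ⇌ Ca²⁺(aq) + 2 OH⁻(aq)
Ksp = [Ca²⁺][OH⁻]^2 = [OH⁻]^2(4.09×10⁻³)
[OH⁻]^2 = 2.50×10⁻⁶ / (4.09×10⁻³) = 6.11×10⁻⁴
[OH⁻] = 2.47×10⁻² M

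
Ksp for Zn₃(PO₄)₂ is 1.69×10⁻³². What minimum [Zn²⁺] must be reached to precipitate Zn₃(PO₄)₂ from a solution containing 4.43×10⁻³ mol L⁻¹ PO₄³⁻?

9.51×10⁻¹⁰ M

Each salt precipitates once Q = Ksp for that salt.
Zn₃(PO₄)₂(s) ⇌ 3 Zn²⁺(aq) + 2 PO₄³⁻(aq)
Ksp = [Zn²⁺]^3[PO₄³⁻]^2 = [Zn²⁺]^3(4.43×10⁻³)^2
[Zn²⁺]^3 = 1.69×10⁻³² / (4.43×10⁻³)^2 = 8.61×10⁻²⁸
[Zn²⁺] = 9.51×10⁻¹⁰ mol L⁻¹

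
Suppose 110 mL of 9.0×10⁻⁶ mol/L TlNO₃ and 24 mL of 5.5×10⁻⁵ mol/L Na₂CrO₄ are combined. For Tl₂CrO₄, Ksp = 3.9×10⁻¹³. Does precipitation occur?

No

After mixing, V = 110 mL + 24 mL = 134 mL.
[Tl⁺] = (9.0×10⁻⁶)(110)/134 = 7.4×10⁻⁶ mol/L
[CrO₄²⁻] = (5.5×10⁻⁵)(24)/134 = 9.9×10⁻⁶ mol/L
Q = [Tl⁺]^2[CrO₄²⁻] = 5.4×10⁻¹⁶
Q = 5.4×10⁻¹⁶ < Ksp = 3.9×10⁻¹³, so the solution is unsaturated and no precipitate forms.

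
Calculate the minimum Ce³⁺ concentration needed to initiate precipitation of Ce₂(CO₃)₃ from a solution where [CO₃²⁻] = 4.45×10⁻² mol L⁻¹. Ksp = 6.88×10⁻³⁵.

8.84×10⁻¹⁶ M

Precipitation of each salt begins when its ion product equals Ksp.
Ce₂(CO₃)₃(s) ⇌ 2 Ce³⁺(aq) + 3 CO₃²⁻(aq)
Ksp = [Ce³⁺]^2[CO₃²⁻]^3 = [Ce³⁺]^2(4.45×10⁻²)^3
[Ce³⁺]^2 = 6.88×10⁻³⁵ / (4.45×10⁻²)^3 = 7.81×10⁻³¹
[Ce³⁺] = 8.84×10⁻¹⁶ mol L⁻¹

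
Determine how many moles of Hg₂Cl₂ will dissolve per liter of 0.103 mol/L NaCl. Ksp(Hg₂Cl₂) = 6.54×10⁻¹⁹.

Hg₂Cl₂(s) ⇌ Hg₂²⁺(aq) + 2 Cl⁻(aq)
Cl⁻ is already present at 0.103 mol/L. If s mol/L of Hg₂Cl₂ dissolves, [Hg₂²⁺] = s while [Cl⁻] ≈ 0.103 mol/L.
Ksp = [Hg₂²⁺][Cl⁻]^2 = s(0.103)^2
s = 6.54×10⁻¹⁹ / (0.103)^2 = 6.16×10⁻¹⁷
s = 6.16×10⁻¹⁷ mol/L

6.16×10⁻¹⁷ M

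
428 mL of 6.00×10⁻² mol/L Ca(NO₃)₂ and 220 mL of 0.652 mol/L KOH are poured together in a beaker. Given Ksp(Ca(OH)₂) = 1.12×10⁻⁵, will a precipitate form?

Yes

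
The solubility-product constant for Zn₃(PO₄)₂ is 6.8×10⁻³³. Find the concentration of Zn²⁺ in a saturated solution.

4.3×10⁻⁷ M

Zn₃(PO₄)₂(s) ⇌ 3 Zn²⁺(aq) + 2 PO₄³⁻(aq)
With molar solubility s: [Zn²⁺] = 3s, [PO₄³⁻] = 2s.
Ksp = [Zn²⁺]^3[PO₄³⁻]^2 = (3s)^3 · (2s)^2 = 108s^5 = 6.8×10⁻³³
s = 1.4×10⁻⁷ mol L⁻¹
[Zn²⁺] = 3s = 4.3×10⁻⁷ mol L⁻¹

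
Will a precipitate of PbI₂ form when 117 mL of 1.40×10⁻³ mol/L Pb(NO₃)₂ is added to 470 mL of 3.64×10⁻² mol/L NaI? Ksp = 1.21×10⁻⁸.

Yes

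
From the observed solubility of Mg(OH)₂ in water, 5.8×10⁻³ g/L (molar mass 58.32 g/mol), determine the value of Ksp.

Molar solubility s = (5.8×10⁻³ g/L) / (58.32 g/mol) = 9.945×10⁻⁵ mol/L
Mg(OH)₂(s) ⇌ Mg²⁺(aq) + 2 OH⁻(aq)
Let s be the molar solubility. Then [Mg²⁺] = s and [OH⁻] = 2s.
Ksp = [Mg²⁺][OH⁻]^2 = s · (2s)^2 = 4s^3
Ksp = 4 × (9.945×10⁻⁵)^3 = 3.9×10⁻¹²

Ksp = 3.9×10⁻¹²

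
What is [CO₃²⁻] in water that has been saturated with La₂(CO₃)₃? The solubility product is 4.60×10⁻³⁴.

2.53×10⁻⁷ M

La₂(CO₃)₃(s) ⇌ 2 La³⁺(aq) + 3 CO₃²⁻(aq)
For each mole of La₂(CO₃)₃ that dissolves per liter, [La³⁺] = 2s and [CO₃²⁻] = 3s; let s denote this solubility.
Ksp = [La³⁺]^2[CO₃²⁻]^3 = (2s)^2 · (3s)^3 = 108s^5 = 4.60×10⁻³⁴
s = 8.43×10⁻⁸ mol/L
[CO₃²⁻] = 3s = 2.53×10⁻⁷ mol/L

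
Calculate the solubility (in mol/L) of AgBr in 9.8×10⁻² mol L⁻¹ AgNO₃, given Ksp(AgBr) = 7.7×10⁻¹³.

AgBr(s) ⇌ Ag⁺(aq) + Br⁻(aq)
Let s be the solubility of AgBr here. The common ion gives [Ag⁺] ≈ 9.8×10⁻² mol L⁻¹, and [Br⁻] = s.
Ksp = [Ag⁺][Br⁻] = (9.8×10⁻²)s
s = 7.7×10⁻¹³ / (9.8×10⁻²) = 7.9×10⁻¹²
s = 7.9×10⁻¹² mol L⁻¹

7.9×10⁻¹² M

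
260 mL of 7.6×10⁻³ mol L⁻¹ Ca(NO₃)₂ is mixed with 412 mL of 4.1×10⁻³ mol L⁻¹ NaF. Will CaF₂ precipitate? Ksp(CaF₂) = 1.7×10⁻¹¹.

Yes

After mixing, V = 260 mL + 412 mL = 672 mL.
[Ca²⁺] = (7.6×10⁻³)(260)/672 = 2.9×10⁻³ mol L⁻¹
[F⁻] = (4.1×10⁻³)(412)/672 = 2.5×10⁻³ mol L⁻¹
Q = [Ca²⁺][F⁻]^2 = 1.9×10⁻⁸
Q = 1.9×10⁻⁸ > Ksp = 1.7×10⁻¹¹, so the solution is supersaturated and CaF₂ precipitates.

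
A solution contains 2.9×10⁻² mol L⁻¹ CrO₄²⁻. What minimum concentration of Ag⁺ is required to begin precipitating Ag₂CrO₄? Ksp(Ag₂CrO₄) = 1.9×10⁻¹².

Precipitation of each salt begins when its ion product equals Ksp.
Ag₂CrO₄(s) ⇌ 2 Ag⁺(aq) + CrO₄²⁻(aq)
Ksp = [Ag⁺]^2[CrO₄²⁻] = [Ag⁺]^2(2.9×10⁻²)
[Ag⁺]^2 = 1.9×10⁻¹² / (2.9×10⁻²) = 6.6×10⁻¹¹
[Ag⁺] = 8.1×10⁻⁶ mol L⁻¹

8.1×10⁻⁶ M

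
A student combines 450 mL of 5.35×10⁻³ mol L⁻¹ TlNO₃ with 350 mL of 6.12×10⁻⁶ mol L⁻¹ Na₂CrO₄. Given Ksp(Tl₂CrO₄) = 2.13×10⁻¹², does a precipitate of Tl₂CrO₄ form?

Yes

After mixing, V = 450 mL + 350 mL = 800 mL.
[Tl⁺] = (5.35×10⁻³)(450)/800 = 3.01×10⁻³ mol L⁻¹
[CrO₄²⁻] = (6.12×10⁻⁶)(350)/800 = 2.68×10⁻⁶ mol L⁻¹
Q = [Tl⁺]^2[CrO₄²⁻] = 2.42×10⁻¹¹
Because Q > Ksp (2.42×10⁻¹¹ vs 2.13×10⁻¹²), a precipitate of Tl₂CrO₄ forms.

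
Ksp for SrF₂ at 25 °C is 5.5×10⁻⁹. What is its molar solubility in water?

SrF₂(s) ⇌ Sr²⁺(aq) + 2 F⁻(aq)
Call the molar solubility s, so that [Sr²⁺] = s and [F⁻] = 2s.
Ksp = [Sr²⁺][F⁻]^2 = s · (2s)^2 = 4s^3
4s^3 = 5.5×10⁻⁹  ⇒  s^3 = 1.4×10⁻⁹
s = (1.4×10⁻⁹)^(1/3) = 1.1×10⁻³ mol L⁻¹

1.1×10⁻³ M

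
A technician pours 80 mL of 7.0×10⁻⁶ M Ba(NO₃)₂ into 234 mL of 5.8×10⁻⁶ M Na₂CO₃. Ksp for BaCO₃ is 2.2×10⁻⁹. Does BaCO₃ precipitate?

Total volume after mixing = 80 + 234 = 314 mL.
[Ba²⁺] = (7.0×10⁻⁶)(80)/314 = 1.8×10⁻⁶ M
[CO₃²⁻] = (5.8×10⁻⁶)(234)/314 = 4.3×10⁻⁶ M
Q = [Ba²⁺][CO₃²⁻] = 7.7×10⁻¹²
Since Q (7.7×10⁻¹²) is less than Ksp (2.2×10⁻⁹), no BaCO₃ precipitates.

No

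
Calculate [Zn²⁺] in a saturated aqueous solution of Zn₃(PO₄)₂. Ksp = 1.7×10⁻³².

Zn₃(PO₄)₂(s) ⇌ 3 Zn²⁺(aq) + 2 PO₄³⁻(aq)
With molar solubility s: [Zn²⁺] = 3s, [PO₄³⁻] = 2s.
Ksp = [Zn²⁺]^3[PO₄³⁻]^2 = (3s)^3 · (2s)^2 = 108s^5 = 1.7×10⁻³²
s = 1.7×10⁻⁷ mol/L
[Zn²⁺] = 3s = 5.2×10⁻⁷ mol/L

5.2×10⁻⁷ M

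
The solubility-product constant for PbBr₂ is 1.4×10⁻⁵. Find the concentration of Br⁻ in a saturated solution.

PbBr₂(s) ⇌ Pb²⁺(aq) + 2 Br⁻(aq)
With molar solubility s: [Pb²⁺] = s, [Br⁻] = 2s.
Ksp = [Pb²⁺][Br⁻]^2 = s · (2s)^2 = 4s^3 = 1.4×10⁻⁵
s = 1.5×10⁻² mol/L
[Br⁻] = 2s = 3.0×10⁻² mol/L

3.0×10⁻² M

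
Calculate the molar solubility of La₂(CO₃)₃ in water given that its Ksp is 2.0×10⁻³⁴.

7.1×10⁻⁸ M

La₂(CO₃)₃(s) ⇌ 2 La³⁺(aq) + 3 CO₃²⁻(aq)
With molar solubility s: [La³⁺] = 2s, [CO₃²⁻] = 3s.
Ksp = [La³⁺]^2[CO₃²⁻]^3 = (2s)^2 · (3s)^3 = 108s^5
108s^5 = 2.0×10⁻³⁴  ⇒  s^5 = 1.9×10⁻³⁶
s = (1.9×10⁻³⁶)^(1/5) = 7.1×10⁻⁸ mol L⁻¹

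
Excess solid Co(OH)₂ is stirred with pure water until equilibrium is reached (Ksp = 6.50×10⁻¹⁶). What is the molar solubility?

5.46×10⁻⁶ M

Co(OH)₂(s) ⇌ Co²⁺(aq) + 2 OH⁻(aq)
Call the molar solubility s, so that [Co²⁺] = s and [OH⁻] = 2s.
Ksp = [Co²⁺][OH⁻]^2 = s · (2s)^2 = 4s^3
4s^3 = 6.50×10⁻¹⁶  ⇒  s^3 = 1.63×10⁻¹⁶
s = 5.46×10⁻⁶ mol/L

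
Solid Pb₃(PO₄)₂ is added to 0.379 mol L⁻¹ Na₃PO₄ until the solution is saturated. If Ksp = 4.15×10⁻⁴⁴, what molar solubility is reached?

2.20×10⁻¹⁵ M

Pb₃(PO₄)₂(s) ⇌ 3 Pb²⁺(aq) + 2 PO₄³⁻(aq)
With PO₄³⁻ already at 0.379 mol L⁻¹ and s small, take [PO₄³⁻] ≈ 0.379 mol L⁻¹ and [Pb²⁺] = 3s.
Ksp = [Pb²⁺]^3[PO₄³⁻]^2 = (3s)^3(0.379)^2
(3s)^3 = 4.15×10⁻⁴⁴ / (0.379)^2 = 2.89×10⁻⁴³
s = 2.20×10⁻¹⁵ mol L⁻¹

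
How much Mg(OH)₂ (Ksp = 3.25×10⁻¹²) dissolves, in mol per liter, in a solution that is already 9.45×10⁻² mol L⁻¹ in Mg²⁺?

2.93×10⁻⁶ M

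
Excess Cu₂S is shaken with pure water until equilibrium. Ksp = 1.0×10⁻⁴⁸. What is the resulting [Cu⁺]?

1.3×10⁻¹⁶ M

Cu₂S(s) ⇌ 2 Cu⁺(aq) + S²⁻(aq)
With molar solubility s: [Cu⁺] = 2s, [S²⁻] = s.
Ksp = [Cu⁺]^2[S²⁻] = (2s)^2 · s = 4s^3 = 1.0×10⁻⁴⁸
s = 6.3×10⁻¹⁷ mol L⁻¹
[Cu⁺] = 2s = 1.3×10⁻¹⁶ mol L⁻¹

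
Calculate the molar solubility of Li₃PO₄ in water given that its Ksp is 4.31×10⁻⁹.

3.55×10⁻³ M

Li₃PO₄(s) ⇌ 3 Li⁺(aq) + PO₄³⁻(aq)
If s mol/L of Li₃PO₄ dissolves, [Li⁺] = 3s and [PO₄³⁻] = s.
Ksp = [Li⁺]^3[PO₄³⁻] = (3s)^3 · s = 27s^4
27s^4 = 4.31×10⁻⁹  ⇒  s^4 = 1.60×10⁻¹⁰
s = 3.55×10⁻³ mol L⁻¹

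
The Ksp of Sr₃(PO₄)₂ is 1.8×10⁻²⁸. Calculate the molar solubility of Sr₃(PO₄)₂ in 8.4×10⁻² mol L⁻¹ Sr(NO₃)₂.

Sr₃(PO₄)₂(s) ⇌ 3 Sr²⁺(aq) + 2 PO₄³⁻(aq)
With Sr²⁺ already at 8.4×10⁻² mol L⁻¹ and s small, take [Sr²⁺] ≈ 8.4×10⁻² mol L⁻¹ and [PO₄³⁻] = 2s.
Ksp = [Sr²⁺]^3[PO₄³⁻]^2 = (8.4×10⁻²)^3(2s)^2
(2s)^2 = 1.8×10⁻²⁸ / (8.4×10⁻²)^3 = 3.0×10⁻²⁵
s = 2.8×10⁻¹³ mol L⁻¹

2.8×10⁻¹³ M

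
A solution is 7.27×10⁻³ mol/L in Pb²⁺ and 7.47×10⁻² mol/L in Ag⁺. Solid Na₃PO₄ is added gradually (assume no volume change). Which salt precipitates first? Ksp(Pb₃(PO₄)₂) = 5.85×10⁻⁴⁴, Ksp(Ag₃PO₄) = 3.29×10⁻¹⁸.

Pb₃(PO₄)₂

Precipitation of each salt begins when its ion product equals Ksp.
For Pb₃(PO₄)₂: [PO₄³⁻] = (Ksp/[Pb²⁺]^3)^(1/2) = 3.90×10⁻¹⁹ mol/L
For Ag₃PO₄: [PO₄³⁻] = (Ksp/[Ag⁺]^3) = 7.89×10⁻¹⁵ mol/L
Since Pb₃(PO₄)₂ needs less PO₄³⁻ to reach saturation, it precipitates first.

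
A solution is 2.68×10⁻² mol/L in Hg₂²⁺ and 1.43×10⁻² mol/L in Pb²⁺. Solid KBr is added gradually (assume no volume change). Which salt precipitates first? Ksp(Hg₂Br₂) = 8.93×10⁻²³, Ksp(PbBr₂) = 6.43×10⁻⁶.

Hg₂Br₂

Precipitation begins when Q = Ksp.
For Hg₂Br₂: [Br⁻] = (Ksp/[Hg₂²⁺])^(1/2) = 5.77×10⁻¹¹ mol/L
For PbBr₂: [Br⁻] = (Ksp/[Pb²⁺])^(1/2) = 2.12×10⁻² mol/L
Hg₂Br₂ requires the lower [Br⁻], so it precipitates first.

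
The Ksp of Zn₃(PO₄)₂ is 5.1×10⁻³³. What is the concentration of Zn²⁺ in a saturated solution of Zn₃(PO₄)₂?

4.1×10⁻⁷ M

Zn₃(PO₄)₂(s) ⇌ 3 Zn²⁺(aq) + 2 PO₄³⁻(aq)
With molar solubility s: [Zn²⁺] = 3s, [PO₄³⁻] = 2s.
Ksp = [Zn²⁺]^3[PO₄³⁻]^2 = (3s)^3 · (2s)^2 = 108s^5 = 5.1×10⁻³³
s = 1.4×10⁻⁷ mol/L
[Zn²⁺] = 3s = 4.1×10⁻⁷ mol/L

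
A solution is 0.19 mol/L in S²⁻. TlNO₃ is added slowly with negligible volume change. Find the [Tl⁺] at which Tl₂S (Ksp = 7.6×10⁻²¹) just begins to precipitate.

2.0×10⁻¹⁰ M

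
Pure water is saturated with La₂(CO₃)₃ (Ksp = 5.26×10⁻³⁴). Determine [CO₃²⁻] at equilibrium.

2.60×10⁻⁷ M

La₂(CO₃)₃(s) ⇌ 2 La³⁺(aq) + 3 CO₃²⁻(aq)
With molar solubility s: [La³⁺] = 2s, [CO₃²⁻] = 3s.
Ksp = [La³⁺]^2[CO₃²⁻]^3 = (2s)^2 · (3s)^3 = 108s^5 = 5.26×10⁻³⁴
s = 8.66×10⁻⁸ M
[CO₃²⁻] = 3s = 2.60×10⁻⁷ M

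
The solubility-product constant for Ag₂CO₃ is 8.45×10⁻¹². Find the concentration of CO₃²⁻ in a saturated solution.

1.28×10⁻⁴ M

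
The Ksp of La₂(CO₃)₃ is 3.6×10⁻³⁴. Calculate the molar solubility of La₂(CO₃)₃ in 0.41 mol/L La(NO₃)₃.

4.3×10⁻¹² M

La₂(CO₃)₃(s) ⇌ 2 La³⁺(aq) + 3 CO₃²⁻(aq)
With La³⁺ already at 0.41 mol/L and s small, take [La³⁺] ≈ 0.41 mol/L and [CO₃²⁻] = 3s.
Ksp = [La³⁺]^2[CO₃²⁻]^3 = (0.41)^2(3s)^3
(3s)^3 = 3.6×10⁻³⁴ / (0.41)^2 = 2.1×10⁻³³
s = 4.3×10⁻¹² mol/L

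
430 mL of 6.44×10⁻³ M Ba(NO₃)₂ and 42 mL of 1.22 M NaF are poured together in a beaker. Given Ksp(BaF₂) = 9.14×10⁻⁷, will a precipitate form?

After mixing, V = 430 mL + 42 mL = 472 mL.
[Ba²⁺] = (6.44×10⁻³)(430)/472 = 5.87×10⁻³ M
[F⁻] = (1.22)(42)/472 = 0.109 M
Q = [Ba²⁺][F⁻]^2 = 6.91×10⁻⁵
Since Q (6.91×10⁻⁵) exceeds Ksp (9.14×10⁻⁷), BaF₂ will precipitate.

Yes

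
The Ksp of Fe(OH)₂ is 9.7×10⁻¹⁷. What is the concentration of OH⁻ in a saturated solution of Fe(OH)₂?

5.8×10⁻⁶ M

Fe(OH)₂(s) ⇌ Fe²⁺(aq) + 2 OH⁻(aq)
Let s be the molar solubility. Then [Fe²⁺] = s and [OH⁻] = 2s.
Ksp = [Fe²⁺][OH⁻]^2 = s · (2s)^2 = 4s^3 = 9.7×10⁻¹⁷
s = 2.9×10⁻⁶ M
[OH⁻] = 2s = 5.8×10⁻⁶ M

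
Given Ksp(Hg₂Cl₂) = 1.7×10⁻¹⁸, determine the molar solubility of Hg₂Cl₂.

Hg₂Cl₂(s) ⇌ Hg₂²⁺(aq) + 2 Cl⁻(aq)
For each mole of Hg₂Cl₂ that dissolves per liter, [Hg₂²⁺] = s and [Cl⁻] = 2s; let s denote this solubility.
Ksp = [Hg₂²⁺][Cl⁻]^2 = s · (2s)^2 = 4s^3
4s^3 = 1.7×10⁻¹⁸  ⇒  s^3 = 4.3×10⁻¹⁹
Taking the 3rd root, s = 7.5×10⁻⁷ mol/L.

7.5×10⁻⁷ M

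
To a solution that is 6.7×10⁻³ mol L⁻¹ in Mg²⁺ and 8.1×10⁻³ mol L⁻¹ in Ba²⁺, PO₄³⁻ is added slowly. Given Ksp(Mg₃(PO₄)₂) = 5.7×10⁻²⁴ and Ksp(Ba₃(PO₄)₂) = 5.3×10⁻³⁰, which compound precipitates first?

Ba₃(PO₄)₂

Precipitation begins when Q = Ksp.
For Mg₃(PO₄)₂: [PO₄³⁻] = (Ksp/[Mg²⁺]^3)^(1/2) = 4.4×10⁻⁹ mol L⁻¹
For Ba₃(PO₄)₂: [PO₄³⁻] = (Ksp/[Ba²⁺]^3)^(1/2) = 3.2×10⁻¹² mol L⁻¹
The smaller threshold [PO₄³⁻] is reached first, so Ba₃(PO₄)₂ precipitates first.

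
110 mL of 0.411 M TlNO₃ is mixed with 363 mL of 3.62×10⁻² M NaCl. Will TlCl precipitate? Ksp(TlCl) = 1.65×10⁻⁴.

The combined volume is 473 mL.
[Tl⁺] = (0.411)(110)/473 = 9.56×10⁻² M
[Cl⁻] = (3.62×10⁻²)(363)/473 = 2.78×10⁻² M
Q = [Tl⁺][Cl⁻] = 2.66×10⁻³
Q = 2.66×10⁻³ > Ksp = 1.65×10⁻⁴, so the solution is supersaturated and TlCl precipitates.

Yes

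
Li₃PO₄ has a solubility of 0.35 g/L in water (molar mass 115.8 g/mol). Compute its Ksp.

s = (0.35 g L⁻¹)/(115.8 g mol⁻¹) = 3.022×10⁻³ M
Li₃PO₄(s) ⇌ 3 Li⁺(aq) + PO₄³⁻(aq)
With molar solubility s: [Li⁺] = 3s, [PO₄³⁻] = s.
Ksp = [Li⁺]^3[PO₄³⁻] = (3s)^3 · s = 27s^4
Ksp = 27 × (3.022×10⁻³)^4 = 2.3×10⁻⁹

Ksp = 2.3×10⁻⁹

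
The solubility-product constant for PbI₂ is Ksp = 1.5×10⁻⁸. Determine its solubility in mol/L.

1.6×10⁻³ M

PbI₂(s) ⇌ Pb²⁺(aq) + 2 I⁻(aq)
With molar solubility s: [Pb²⁺] = s, [I⁻] = 2s.
Ksp = [Pb²⁺][I⁻]^2 = s · (2s)^2 = 4s^3
4s^3 = 1.5×10⁻⁸  ⇒  s^3 = 3.8×10⁻⁹
Taking the 3rd root, s = 1.6×10⁻³ mol L⁻¹.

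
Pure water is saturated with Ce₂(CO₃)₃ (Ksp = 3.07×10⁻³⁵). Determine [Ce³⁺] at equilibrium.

9.81×10⁻⁸ M

Ce₂(CO₃)₃(s) ⇌ 2 Ce³⁺(aq) + 3 CO₃²⁻(aq)
For each mole of Ce₂(CO₃)₃ that dissolves per liter, [Ce³⁺] = 2s and [CO₃²⁻] = 3s; let s denote this solubility.
Ksp = [Ce³⁺]^2[CO₃²⁻]^3 = (2s)^2 · (3s)^3 = 108s^5 = 3.07×10⁻³⁵
s = 4.91×10⁻⁸ M
[Ce³⁺] = 2s = 9.81×10⁻⁸ M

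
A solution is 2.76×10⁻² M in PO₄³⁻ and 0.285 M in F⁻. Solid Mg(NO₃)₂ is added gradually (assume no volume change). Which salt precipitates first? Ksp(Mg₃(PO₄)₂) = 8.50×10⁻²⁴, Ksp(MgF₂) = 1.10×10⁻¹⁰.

A salt starts to precipitate once the ion product Q reaches its Ksp.
For Mg₃(PO₄)₂: [Mg²⁺] = (Ksp/[PO₄³⁻]^2)^(1/3) = 2.23×10⁻⁷ M
For MgF₂: [Mg²⁺] = (Ksp/[F⁻]^2) = 1.35×10⁻⁹ M
Since MgF₂ needs less Mg²⁺ to reach saturation, it precipitates first.

MgF₂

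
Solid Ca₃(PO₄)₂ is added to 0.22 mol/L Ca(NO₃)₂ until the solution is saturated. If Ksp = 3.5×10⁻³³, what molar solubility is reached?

2.9×10⁻¹⁶ M

Ca₃(PO₄)₂(s) ⇌ 3 Ca²⁺(aq) + 2 PO₄³⁻(aq)
Let s be the solubility of Ca₃(PO₄)₂ here. The common ion gives [Ca²⁺] ≈ 0.22 mol/L, and [PO₄³⁻] = 2s.
Ksp = [Ca²⁺]^3[PO₄³⁻]^2 = (0.22)^3(2s)^2
(2s)^2 = 3.5×10⁻³³ / (0.22)^3 = 3.3×10⁻³¹
s = 2.9×10⁻¹⁶ mol/L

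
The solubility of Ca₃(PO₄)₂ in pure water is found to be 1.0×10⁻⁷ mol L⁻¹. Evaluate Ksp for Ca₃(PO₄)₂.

Ca₃(PO₄)₂(s) ⇌ 3 Ca²⁺(aq) + 2 PO₄³⁻(aq)
Call the molar solubility s, so that [Ca²⁺] = 3s and [PO₄³⁻] = 2s.
Ksp = [Ca²⁺]^3[PO₄³⁻]^2 = (3s)^3 · (2s)^2 = 108s^5
Ksp = 108 × (1.0×10⁻⁷)^5 = 1.1×10⁻³³

Ksp = 1.1×10⁻³³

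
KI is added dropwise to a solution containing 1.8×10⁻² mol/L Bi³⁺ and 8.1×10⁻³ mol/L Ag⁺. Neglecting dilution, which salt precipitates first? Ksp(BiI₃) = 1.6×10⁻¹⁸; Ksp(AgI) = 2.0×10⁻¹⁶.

AgI

Precipitation of each salt begins when its ion product equals Ksp.
For BiI₃: [I⁻] = (Ksp/[Bi³⁺])^(1/3) = 4.5×10⁻⁶ mol/L
For AgI: [I⁻] = (Ksp/[Ag⁺]) = 2.5×10⁻¹⁴ mol/L
The smaller threshold [I⁻] is reached first, so AgI precipitates first.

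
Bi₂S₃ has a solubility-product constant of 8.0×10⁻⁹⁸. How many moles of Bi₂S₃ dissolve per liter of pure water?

1.5×10⁻²⁰ M

Bi₂S₃(s) ⇌ 2 Bi³⁺(aq) + 3 S²⁻(aq)
Call the molar solubility s, so that [Bi³⁺] = 2s and [S²⁻] = 3s.
Ksp = [Bi³⁺]^2[S²⁻]^3 = (2s)^2 · (3s)^3 = 108s^5
108s^5 = 8.0×10⁻⁹⁸  ⇒  s^5 = 7.4×10⁻¹⁰⁰
s = (7.4×10⁻¹⁰⁰)^(1/5) = 1.5×10⁻²⁰ mol/L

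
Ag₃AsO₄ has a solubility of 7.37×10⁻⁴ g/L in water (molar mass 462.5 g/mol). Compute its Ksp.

Molar solubility s = (7.37×10⁻⁴ g/L) / (462.5 g/mol) = 1.5935×10⁻⁶ mol/L
Ag₃AsO₄(s) ⇌ 3 Ag⁺(aq) + AsO₄³⁻(aq)
Let s be the molar solubility. Then [Ag⁺] = 3s and [AsO₄³⁻] = s.
Ksp = [Ag⁺]^3[AsO₄³⁻] = (3s)^3 · s = 27s^4
Ksp = 27 × (1.5935×10⁻⁶)^4 = 1.74×10⁻²²

Ksp = 1.74×10⁻²²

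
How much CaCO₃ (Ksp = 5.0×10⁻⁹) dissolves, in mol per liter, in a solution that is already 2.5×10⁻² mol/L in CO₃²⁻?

2.0×10⁻⁷ M

CaCO₃(s) ⇌ Ca²⁺(aq) + CO₃²⁻(aq)
CO₃²⁻ is already present at 2.5×10⁻² mol/L. If s mol/L of CaCO₃ dissolves, [Ca²⁺] = s while [CO₃²⁻] ≈ 2.5×10⁻² mol/L.
Ksp = [Ca²⁺][CO₃²⁻] = s(2.5×10⁻²)
s = 5.0×10⁻⁹ / (2.5×10⁻²) = 2.0×10⁻⁷
s = 2.0×10⁻⁷ mol/L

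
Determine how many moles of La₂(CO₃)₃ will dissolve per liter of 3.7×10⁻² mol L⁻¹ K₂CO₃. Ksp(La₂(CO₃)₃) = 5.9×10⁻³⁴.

1.7×10⁻¹⁵ M

La₂(CO₃)₃(s) ⇌ 2 La³⁺(aq) + 3 CO₃²⁻(aq)
CO₃²⁻ is already present at 3.7×10⁻² mol L⁻¹. If s mol/L of La₂(CO₃)₃ dissolves, [La³⁺] = 2s while [CO₃²⁻] ≈ 3.7×10⁻² mol L⁻¹.
Ksp = [La³⁺]^2[CO₃²⁻]^3 = (2s)^2(3.7×10⁻²)^3
(2s)^2 = 5.9×10⁻³⁴ / (3.7×10⁻²)^3 = 1.2×10⁻²⁹
s = 1.7×10⁻¹⁵ mol L⁻¹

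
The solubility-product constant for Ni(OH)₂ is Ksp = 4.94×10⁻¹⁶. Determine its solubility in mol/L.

4.98×10⁻⁶ M

Ni(OH)₂(s) ⇌ Ni²⁺(aq) + 2 OH⁻(aq)
With molar solubility s: [Ni²⁺] = s, [OH⁻] = 2s.
Ksp = [Ni²⁺][OH⁻]^2 = s · (2s)^2 = 4s^3
4s^3 = 4.94×10⁻¹⁶  ⇒  s^3 = 1.24×10⁻¹⁶
s = (1.24×10⁻¹⁶)^(1/3) = 4.98×10⁻⁶ M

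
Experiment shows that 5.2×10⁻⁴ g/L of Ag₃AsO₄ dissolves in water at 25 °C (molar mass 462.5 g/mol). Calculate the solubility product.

s = (5.2×10⁻⁴ g L⁻¹)/(462.5 g mol⁻¹) = 1.124×10⁻⁶ M
Ag₃AsO₄(s) ⇌ 3 Ag⁺(aq) + AsO₄³⁻(aq)
With molar solubility s: [Ag⁺] = 3s, [AsO₄³⁻] = s.
Ksp = [Ag⁺]^3[AsO₄³⁻] = (3s)^3 · s = 27s^4
Ksp = 27 × (1.124×10⁻⁶)^4 = 4.3×10⁻²³

Ksp = 4.3×10⁻²³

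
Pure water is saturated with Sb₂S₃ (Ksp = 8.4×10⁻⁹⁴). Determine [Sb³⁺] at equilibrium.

Sb₂S₃(s) ⇌ 2 Sb³⁺(aq) + 3 S²⁻(aq)
With molar solubility s: [Sb³⁺] = 2s, [S²⁻] = 3s.
Ksp = [Sb³⁺]^2[S²⁻]^3 = (2s)^2 · (3s)^3 = 108s^5 = 8.4×10⁻⁹⁴
s = 9.5×10⁻²⁰ M
[Sb³⁺] = 2s = 1.9×10⁻¹⁹ M

1.9×10⁻¹⁹ M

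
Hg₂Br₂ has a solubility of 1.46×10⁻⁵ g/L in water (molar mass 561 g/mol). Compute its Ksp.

Ksp = 7.05×10⁻²³

s = (1.46×10⁻⁵ g L⁻¹)/(561 g mol⁻¹) = 2.6025×10⁻⁸ M
Hg₂Br₂(s) ⇌ Hg₂²⁺(aq) + 2 Br⁻(aq)
Call the molar solubility s, so that [Hg₂²⁺] = s and [Br⁻] = 2s.
Ksp = [Hg₂²⁺][Br⁻]^2 = s · (2s)^2 = 4s^3
Ksp = 4 × (2.6025×10⁻⁸)^3 = 7.05×10⁻²³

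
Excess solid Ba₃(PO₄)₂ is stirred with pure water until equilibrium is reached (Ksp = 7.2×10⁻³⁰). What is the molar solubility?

Ba₃(PO₄)₂(s) ⇌ 3 Ba²⁺(aq) + 2 PO₄³⁻(aq)
Call the molar solubility s, so that [Ba²⁺] = 3s and [PO₄³⁻] = 2s.
Ksp = [Ba²⁺]^3[PO₄³⁻]^2 = (3s)^3 · (2s)^2 = 108s^5
108s^5 = 7.2×10⁻³⁰  ⇒  s^5 = 6.7×10⁻³²
Taking the 5th root, s = 5.8×10⁻⁷ mol L⁻¹.

5.8×10⁻⁷ M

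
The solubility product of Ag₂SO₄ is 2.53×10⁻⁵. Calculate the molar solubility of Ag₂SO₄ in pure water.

Ag₂SO₄(s) ⇌ 2 Ag⁺(aq) + SO₄²⁻(aq)
With molar solubility s: [Ag⁺] = 2s, [SO₄²⁻] = s.
Ksp = [Ag⁺]^2[SO₄²⁻] = (2s)^2 · s = 4s^3
4s^3 = 2.53×10⁻⁵  ⇒  s^3 = 6.33×10⁻⁶
Taking the 3rd root, s = 1.85×10⁻² mol L⁻¹.

1.85×10⁻² M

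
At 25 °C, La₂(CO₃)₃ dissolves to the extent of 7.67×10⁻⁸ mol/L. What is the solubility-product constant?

La₂(CO₃)₃(s) ⇌ 2 La³⁺(aq) + 3 CO₃²⁻(aq)
For each mole of La₂(CO₃)₃ that dissolves per liter, [La³⁺] = 2s and [CO₃²⁻] = 3s; let s denote this solubility.
Ksp = [La³⁺]^2[CO₃²⁻]^3 = (2s)^2 · (3s)^3 = 108s^5
Ksp = 108 × (7.67×10⁻⁸)^5 = 2.87×10⁻³⁴

Ksp = 2.87×10⁻³⁴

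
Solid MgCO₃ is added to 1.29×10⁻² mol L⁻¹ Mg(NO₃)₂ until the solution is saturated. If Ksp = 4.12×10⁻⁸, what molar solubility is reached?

3.19×10⁻⁶ M

MgCO₃(s) ⇌ Mg²⁺(aq) + CO₃²⁻(aq)
With Mg²⁺ already at 1.29×10⁻² mol L⁻¹ and s small, take [Mg²⁺] ≈ 1.29×10⁻² mol L⁻¹ and [CO₃²⁻] = s.
Ksp = [Mg²⁺][CO₃²⁻] = (1.29×10⁻²)s
s = 4.12×10⁻⁸ / (1.29×10⁻²) = 3.19×10⁻⁶
s = 3.19×10⁻⁶ mol L⁻¹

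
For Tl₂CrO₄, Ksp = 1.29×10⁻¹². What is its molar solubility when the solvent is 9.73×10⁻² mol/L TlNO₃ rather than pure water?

1.36×10⁻¹⁰ M

Tl₂CrO₄(s) ⇌ 2 Tl⁺(aq) + CrO₄²⁻(aq)
The solution already contains Tl⁺ at 9.73×10⁻² mol/L. Let s be the molar solubility of Tl₂CrO₄.
[Tl⁺] ≈ 9.73×10⁻² mol/L (common ion dominates); [CrO₄²⁻] = s.
Ksp = [Tl⁺]^2[CrO₄²⁻] = (9.73×10⁻²)^2s
s = 1.29×10⁻¹² / (9.73×10⁻²)^2 = 1.36×10⁻¹⁰
s = 1.36×10⁻¹⁰ mol/L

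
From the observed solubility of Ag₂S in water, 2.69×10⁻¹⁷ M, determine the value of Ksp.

Ag₂S(s) ⇌ 2 Ag⁺(aq) + S²⁻(aq)
Call the molar solubility s, so that [Ag⁺] = 2s and [S²⁻] = s.
Ksp = [Ag⁺]^2[S²⁻] = (2s)^2 · s = 4s^3
Ksp = 4 × (2.69×10⁻¹⁷)^3 = 7.79×10⁻⁵⁰

Ksp = 7.79×10⁻⁵⁰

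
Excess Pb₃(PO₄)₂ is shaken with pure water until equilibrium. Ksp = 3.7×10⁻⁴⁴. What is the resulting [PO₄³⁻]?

1.6×10⁻⁹ M

Pb₃(PO₄)₂(s) ⇌ 3 Pb²⁺(aq) + 2 PO₄³⁻(aq)
For each mole of Pb₃(PO₄)₂ that dissolves per liter, [Pb²⁺] = 3s and [PO₄³⁻] = 2s; let s denote this solubility.
Ksp = [Pb²⁺]^3[PO₄³⁻]^2 = (3s)^3 · (2s)^2 = 108s^5 = 3.7×10⁻⁴⁴
s = 8.1×10⁻¹⁰ mol L⁻¹
[PO₄³⁻] = 2s = 1.6×10⁻⁹ mol L⁻¹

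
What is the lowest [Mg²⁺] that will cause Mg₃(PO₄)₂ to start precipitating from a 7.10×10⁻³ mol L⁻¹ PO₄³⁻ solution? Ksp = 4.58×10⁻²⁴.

The threshold for precipitation is Q = Ksp.
Mg₃(PO₄)₂(s) ⇌ 3 Mg²⁺(aq) + 2 PO₄³⁻(aq)
Ksp = [Mg²⁺]^3[PO₄³⁻]^2 = [Mg²⁺]^3(7.10×10⁻³)^2
[Mg²⁺]^3 = 4.58×10⁻²⁴ / (7.10×10⁻³)^2 = 9.09×10⁻²⁰
[Mg²⁺] = 4.50×10⁻⁷ mol L⁻¹

4.50×10⁻⁷ M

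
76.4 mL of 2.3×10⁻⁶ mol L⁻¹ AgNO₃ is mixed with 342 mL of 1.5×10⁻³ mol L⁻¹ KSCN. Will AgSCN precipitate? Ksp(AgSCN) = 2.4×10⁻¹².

Yes

Total volume after mixing = 76.4 + 342 = 418.4 mL.
[Ag⁺] = (2.3×10⁻⁶)(76.4)/418.4 = 4.2×10⁻⁷ mol L⁻¹
[SCN⁻] = (1.5×10⁻³)(342)/418.4 = 1.2×10⁻³ mol L⁻¹
Q = [Ag⁺][SCN⁻] = 5.1×10⁻¹⁰
Since Q (5.1×10⁻¹⁰) exceeds Ksp (2.4×10⁻¹²), AgSCN will precipitate.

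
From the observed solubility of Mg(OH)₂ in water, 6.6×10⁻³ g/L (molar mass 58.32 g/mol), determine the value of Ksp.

Ksp = 5.8×10⁻¹²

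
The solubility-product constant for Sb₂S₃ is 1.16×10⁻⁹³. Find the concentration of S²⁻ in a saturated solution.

3.04×10⁻¹⁹ M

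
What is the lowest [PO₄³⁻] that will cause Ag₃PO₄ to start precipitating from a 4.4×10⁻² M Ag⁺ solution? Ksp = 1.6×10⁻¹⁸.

A salt starts to precipitate once the ion product Q reaches its Ksp.
Ag₃PO₄(s) ⇌ 3 Ag⁺(aq) + PO₄³⁻(aq)
Ksp = [Ag⁺]^3[PO₄³⁻] = [PO₄³⁻](4.4×10⁻²)^3
[PO₄³⁻] = 1.6×10⁻¹⁸ / (4.4×10⁻²)^3 = 1.9×10⁻¹⁴
[PO₄³⁻] = 1.9×10⁻¹⁴ M

1.9×10⁻¹⁴ M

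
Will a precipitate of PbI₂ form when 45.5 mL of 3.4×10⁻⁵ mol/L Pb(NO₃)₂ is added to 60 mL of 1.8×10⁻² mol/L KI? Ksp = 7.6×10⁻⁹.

The combined volume is 105.5 mL.
[Pb²⁺] = (3.4×10⁻⁵)(45.5)/105.5 = 1.5×10⁻⁵ mol/L
[I⁻] = (1.8×10⁻²)(60)/105.5 = 1.0×10⁻² mol/L
Q = [Pb²⁺][I⁻]^2 = 1.5×10⁻⁹
Since Q (1.5×10⁻⁹) is less than Ksp (7.6×10⁻⁹), no PbI₂ precipitates.

No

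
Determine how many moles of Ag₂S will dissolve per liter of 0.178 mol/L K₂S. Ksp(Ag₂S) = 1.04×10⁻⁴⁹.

3.82×10⁻²⁵ M

Ag₂S(s) ⇌ 2 Ag⁺(aq) + S²⁻(aq)
Let s be the solubility of Ag₂S here. The common ion gives [S²⁻] ≈ 0.178 mol/L, and [Ag⁺] = 2s.
Ksp = [Ag⁺]^2[S²⁻] = (2s)^2(0.178)
(2s)^2 = 1.04×10⁻⁴⁹ / (0.178) = 5.84×10⁻⁴⁹
s = 3.82×10⁻²⁵ mol/L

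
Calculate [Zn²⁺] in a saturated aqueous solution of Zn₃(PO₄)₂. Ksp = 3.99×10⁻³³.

Zn₃(PO₄)₂(s) ⇌ 3 Zn²⁺(aq) + 2 PO₄³⁻(aq)
For each mole of Zn₃(PO₄)₂ that dissolves per liter, [Zn²⁺] = 3s and [PO₄³⁻] = 2s; let s denote this solubility.
Ksp = [Zn²⁺]^3[PO₄³⁻]^2 = (3s)^3 · (2s)^2 = 108s^5 = 3.99×10⁻³³
s = 1.30×10⁻⁷ mol L⁻¹
[Zn²⁺] = 3s = 3.90×10⁻⁷ mol L⁻¹

3.90×10⁻⁷ M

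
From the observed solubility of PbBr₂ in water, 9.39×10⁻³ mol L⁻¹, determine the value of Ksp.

PbBr₂(s) ⇌ Pb²⁺(aq) + 2 Br⁻(aq)
For each mole of PbBr₂ that dissolves per liter, [Pb²⁺] = s and [Br⁻] = 2s; let s denote this solubility.
Ksp = [Pb²⁺][Br⁻]^2 = s · (2s)^2 = 4s^3
Ksp = 4 × (9.39×10⁻³)^3 = 3.31×10⁻⁶

Ksp = 3.31×10⁻⁶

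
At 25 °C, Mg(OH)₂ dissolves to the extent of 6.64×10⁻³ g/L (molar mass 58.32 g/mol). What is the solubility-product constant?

Ksp = 5.90×10⁻¹²

s = (6.64×10⁻³ g L⁻¹)/(58.32 g mol⁻¹) = 1.1385×10⁻⁴ M
Mg(OH)₂(s) ⇌ Mg²⁺(aq) + 2 OH⁻(aq)
Call the molar solubility s, so that [Mg²⁺] = s and [OH⁻] = 2s.
Ksp = [Mg²⁺][OH⁻]^2 = s · (2s)^2 = 4s^3
Ksp = 4 × (1.1385×10⁻⁴)^3 = 5.90×10⁻¹²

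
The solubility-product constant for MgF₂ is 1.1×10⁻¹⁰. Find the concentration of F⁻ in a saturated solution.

6.0×10⁻⁴ M

MgF₂(s) ⇌ Mg²⁺(aq) + 2 F⁻(aq)
Let s be the molar solubility. Then [Mg²⁺] = s and [F⁻] = 2s.
Ksp = [Mg²⁺][F⁻]^2 = s · (2s)^2 = 4s^3 = 1.1×10⁻¹⁰
s = 3.0×10⁻⁴ mol/L
[F⁻] = 2s = 6.0×10⁻⁴ mol/L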